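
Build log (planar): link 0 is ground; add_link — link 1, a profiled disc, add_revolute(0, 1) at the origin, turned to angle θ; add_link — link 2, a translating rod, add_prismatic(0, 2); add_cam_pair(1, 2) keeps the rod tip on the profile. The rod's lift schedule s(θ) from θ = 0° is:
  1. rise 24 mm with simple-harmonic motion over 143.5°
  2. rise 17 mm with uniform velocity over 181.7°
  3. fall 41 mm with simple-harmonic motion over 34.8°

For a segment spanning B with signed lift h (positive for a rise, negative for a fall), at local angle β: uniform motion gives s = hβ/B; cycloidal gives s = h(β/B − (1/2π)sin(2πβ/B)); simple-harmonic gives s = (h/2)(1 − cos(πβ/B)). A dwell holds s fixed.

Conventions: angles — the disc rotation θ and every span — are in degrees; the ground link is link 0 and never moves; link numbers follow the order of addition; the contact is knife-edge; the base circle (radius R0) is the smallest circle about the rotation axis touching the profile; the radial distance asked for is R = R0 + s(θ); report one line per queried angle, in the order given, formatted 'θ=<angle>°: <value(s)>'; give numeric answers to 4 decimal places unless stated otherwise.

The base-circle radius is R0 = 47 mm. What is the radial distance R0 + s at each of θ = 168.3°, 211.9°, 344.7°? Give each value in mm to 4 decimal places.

seg 1 [0°–143.5°] simple-harmonic, h=24: full span → s += 24 → s = 24.0000
seg 2 [143.5°–325.2°] uniform, h=17: θ=168.3° here. β=24.8, B=181.7. 17·24.8/181.7 = 2.3203 → s = 26.3203
seg 2 [143.5°–325.2°] uniform, h=17: θ=211.9° here. β=68.4, B=181.7. 17·68.4/181.7 = 6.3996 → s = 30.3996
seg 2 [143.5°–325.2°] uniform, h=17: full span → s += 17 → s = 41.0000
seg 3 [325.2°–360°] simple-harmonic, h=-41: θ=344.7° here. β=19.5, B=34.8. -41/2·(1 − cos(π·0.5603)) = -24.3631 → s = 16.6369
θ=168.3°: R = R0 + s = 47 + 26.3203 = 73.3203
θ=211.9°: R = R0 + s = 47 + 30.3996 = 77.3996
θ=344.7°: R = R0 + s = 47 + 16.6369 = 63.6369

θ=168.3°: 73.3203
θ=211.9°: 77.3996
θ=344.7°: 63.6369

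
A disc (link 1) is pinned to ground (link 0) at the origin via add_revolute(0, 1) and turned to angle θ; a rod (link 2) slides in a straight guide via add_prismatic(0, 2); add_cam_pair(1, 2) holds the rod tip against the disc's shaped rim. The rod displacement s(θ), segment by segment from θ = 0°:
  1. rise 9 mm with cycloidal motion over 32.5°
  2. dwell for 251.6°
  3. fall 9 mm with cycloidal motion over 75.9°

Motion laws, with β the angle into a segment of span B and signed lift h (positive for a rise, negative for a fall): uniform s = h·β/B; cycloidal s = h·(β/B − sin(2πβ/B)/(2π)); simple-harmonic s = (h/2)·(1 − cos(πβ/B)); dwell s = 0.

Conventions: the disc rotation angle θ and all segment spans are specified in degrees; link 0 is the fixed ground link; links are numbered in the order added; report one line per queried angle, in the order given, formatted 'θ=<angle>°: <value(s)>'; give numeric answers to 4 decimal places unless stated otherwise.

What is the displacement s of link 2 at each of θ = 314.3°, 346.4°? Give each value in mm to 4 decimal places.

segment 1 (0° to 32.5°, cycloidal, h = 9) is passed completely: s = 0.0000 + (9) = 9.0000
segment 2 (32.5° to 284.1°, dwell): s unchanged at 9.0000
θ = 314.3° falls in segment 3 (284.1° to 360°, cycloidal, h = -9): β = 314.3 − 284.1 = 30.2°, B = 75.9°; Δs = -9·(0.3979 − sin(2π·0.3979)/(2π)) = -2.7238; s = 9.0000 − 2.7238 = 6.2762
θ = 346.4° falls in segment 3 (284.1° to 360°, cycloidal, h = -9): β = 346.4 − 284.1 = 62.3°, B = 75.9°; Δs = -9·(0.8208 − sin(2π·0.8208)/(2π)) = -8.6803; s = 9.0000 − 8.6803 = 0.3197

θ=314.3°: 6.2762
θ=346.4°: 0.3197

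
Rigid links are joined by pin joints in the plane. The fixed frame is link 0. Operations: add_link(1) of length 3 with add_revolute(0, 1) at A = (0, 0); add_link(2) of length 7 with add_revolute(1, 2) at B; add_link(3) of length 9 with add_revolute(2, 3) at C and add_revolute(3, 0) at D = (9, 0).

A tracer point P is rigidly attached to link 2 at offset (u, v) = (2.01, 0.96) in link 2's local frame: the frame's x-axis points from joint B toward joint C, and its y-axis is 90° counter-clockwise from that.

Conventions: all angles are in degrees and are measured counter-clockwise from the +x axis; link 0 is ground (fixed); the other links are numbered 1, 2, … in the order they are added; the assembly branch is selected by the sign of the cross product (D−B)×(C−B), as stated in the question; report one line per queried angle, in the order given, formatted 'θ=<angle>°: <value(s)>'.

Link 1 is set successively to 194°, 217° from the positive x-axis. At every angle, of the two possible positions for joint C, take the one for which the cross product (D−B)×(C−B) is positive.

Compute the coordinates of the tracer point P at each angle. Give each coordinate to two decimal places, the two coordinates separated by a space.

A=(0,0), D=(9.00,0)
θ=194°: B = A + 3.00·(cos194°, sin194°) = (-2.9109, -0.7258)
θ=194°: |BD| = 11.9330
θ=194°: circle(B,7.00) ∩ circle(D,9.00): a=4.6257, h=5.2539
θ=194°:   candidates: C₊=(1.3867,4.7997) cross=62.694; C₋=(2.0258,-5.6886) cross=-62.694
θ=194°:   branch + wants cross > 0 → take C=(1.3867,4.7997) (cross=62.694)
θ=194°: ex = (C−B)/|BC| = (0.6139,0.7894); ey = (-0.7894,0.6139)
θ=194°: P = B + 2.01·ex + 0.96·ey = (-2.4347,1.4502)
θ=217°: B = A + 3.00·(cos217°, sin217°) = (-2.3959, -1.8054)
θ=217°: |BD| = 11.5380
θ=217°: circle(B,7.00) ∩ circle(D,9.00): a=4.3823, h=5.4585
θ=217°:   candidates: C₊=(1.0783,4.2716) cross=62.981; C₋=(2.7865,-6.5110) cross=-62.981
θ=217°:   branch + wants cross > 0 → take C=(1.0783,4.2716) (cross=62.981)
θ=217°: ex = (C−B)/|BC| = (0.4963,0.8681); ey = (-0.8681,0.4963)
θ=217°: P = B + 2.01·ex + 0.96·ey = (-2.2317,0.4160)

θ=194°: -2.43 1.45
θ=217°: -2.23 0.42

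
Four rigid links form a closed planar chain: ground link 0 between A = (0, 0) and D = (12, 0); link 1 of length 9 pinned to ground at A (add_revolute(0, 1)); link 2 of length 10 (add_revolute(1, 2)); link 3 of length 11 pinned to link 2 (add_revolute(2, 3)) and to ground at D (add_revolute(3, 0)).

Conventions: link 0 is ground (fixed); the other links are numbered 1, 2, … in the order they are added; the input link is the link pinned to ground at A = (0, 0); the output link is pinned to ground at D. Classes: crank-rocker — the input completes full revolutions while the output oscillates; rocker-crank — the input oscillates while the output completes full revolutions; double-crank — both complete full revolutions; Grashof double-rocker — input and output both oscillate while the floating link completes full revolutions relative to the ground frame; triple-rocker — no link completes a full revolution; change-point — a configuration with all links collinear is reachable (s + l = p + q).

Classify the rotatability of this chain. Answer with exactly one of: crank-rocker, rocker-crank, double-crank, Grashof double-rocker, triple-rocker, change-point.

lengths: ground=12, input=9, coupler=10, output=11
sorted: s=9 (shortest), l=12 (longest), p+q=21
s + l = 21 vs p + q = 21
s + l = p + q → change-point (collinear configuration reachable)

change-point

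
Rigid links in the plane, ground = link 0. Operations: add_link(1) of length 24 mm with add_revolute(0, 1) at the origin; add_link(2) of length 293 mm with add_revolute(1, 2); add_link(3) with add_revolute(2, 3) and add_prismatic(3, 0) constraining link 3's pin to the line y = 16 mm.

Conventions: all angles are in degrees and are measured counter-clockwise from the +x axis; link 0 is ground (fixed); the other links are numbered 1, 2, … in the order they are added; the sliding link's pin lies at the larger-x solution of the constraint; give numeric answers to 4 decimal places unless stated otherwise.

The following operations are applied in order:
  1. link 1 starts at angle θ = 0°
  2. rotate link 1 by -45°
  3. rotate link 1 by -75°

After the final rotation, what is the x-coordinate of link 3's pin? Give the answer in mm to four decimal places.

geometry: r = 24 mm, L = 293 mm, e = 16 mm; θ starts at 0°
rotate link 1 by -45°: θ ← 0° -45° = -45°
rotate link 1 by -75°: θ ← -45° -75° = -120°
crank pin P = (r cos θ, r sin θ) = (-12.000000, -20.784610)
h = r sin θ − e = -20.784610 − 16 = -36.784610
x = r cos θ + √(L² − h²) = -12.000000 + 290.681772 = 278.681772

278.6818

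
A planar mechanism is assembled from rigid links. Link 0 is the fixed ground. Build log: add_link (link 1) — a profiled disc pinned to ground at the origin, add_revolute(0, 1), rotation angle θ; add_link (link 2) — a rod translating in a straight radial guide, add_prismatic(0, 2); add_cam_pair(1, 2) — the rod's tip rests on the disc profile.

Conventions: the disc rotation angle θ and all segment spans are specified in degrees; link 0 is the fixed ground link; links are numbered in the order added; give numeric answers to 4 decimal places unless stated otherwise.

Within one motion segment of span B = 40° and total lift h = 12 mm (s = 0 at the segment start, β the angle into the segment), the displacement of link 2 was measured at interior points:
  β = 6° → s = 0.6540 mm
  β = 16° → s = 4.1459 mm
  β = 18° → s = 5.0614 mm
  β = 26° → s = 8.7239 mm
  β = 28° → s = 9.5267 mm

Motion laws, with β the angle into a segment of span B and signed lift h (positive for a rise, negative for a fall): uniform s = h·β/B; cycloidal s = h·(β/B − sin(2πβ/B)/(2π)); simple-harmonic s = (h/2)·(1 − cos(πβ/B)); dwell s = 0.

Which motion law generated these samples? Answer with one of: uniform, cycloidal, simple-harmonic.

candidates at β/B = r: uniform s = h·r (linear in β); cycloidal s = h·(r − sin(2πr)/(2π)); simple-harmonic s = (h/2)(1 − cos(πr))
β=6°: printed 0.6540 | uniform 1.8000, cycloidal 0.2549, simple-harmonic 0.6540
β=16°: printed 4.1459 | uniform 4.8000, cycloidal 3.6774, simple-harmonic 4.1459
β=18°: printed 5.0614 | uniform 5.4000, cycloidal 4.8098, simple-harmonic 5.0614
β=26°: printed 8.7239 | uniform 7.8000, cycloidal 9.3451, simple-harmonic 8.7239
β=28°: printed 9.5267 | uniform 8.4000, cycloidal 10.2164, simple-harmonic 9.5267
only one law matches every sample → simple-harmonic

simple-harmonic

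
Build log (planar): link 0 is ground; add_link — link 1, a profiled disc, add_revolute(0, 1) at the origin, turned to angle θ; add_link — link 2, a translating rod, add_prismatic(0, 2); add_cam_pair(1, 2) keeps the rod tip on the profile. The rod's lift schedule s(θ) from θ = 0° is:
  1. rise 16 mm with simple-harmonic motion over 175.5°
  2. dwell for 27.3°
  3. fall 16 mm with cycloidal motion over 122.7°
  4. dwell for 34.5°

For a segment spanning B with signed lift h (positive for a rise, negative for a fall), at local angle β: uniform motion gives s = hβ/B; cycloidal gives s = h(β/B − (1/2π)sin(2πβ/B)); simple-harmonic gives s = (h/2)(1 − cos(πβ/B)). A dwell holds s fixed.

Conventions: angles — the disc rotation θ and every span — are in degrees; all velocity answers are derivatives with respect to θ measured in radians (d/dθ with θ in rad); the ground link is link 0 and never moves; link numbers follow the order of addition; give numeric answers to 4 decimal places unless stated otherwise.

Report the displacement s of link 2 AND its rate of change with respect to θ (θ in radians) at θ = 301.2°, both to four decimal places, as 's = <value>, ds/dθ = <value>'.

seg 1 [0°–175.5°] simple-harmonic, h=16: full span → s += 16 → s = 16.0000
seg 2 [175.5°–202.8°] dwell: s stays 16.0000
seg 3 [202.8°–325.5°] cycloidal, h=-16: θ=301.2° here. β=98.4, B=122.7. -16·(0.8020 − sin(2π·0.8020)/(2π)) = -15.2433 → s = 0.7567
velocity in seg [202.8°–325.5°] (cycloidal), θ in radians: β = 98.4° = 1.7174 rad, B = 122.7° = 2.1415 rad; ds/dθ = (h/B)(1 − cos(2πβ/B)) = ((-16)/2.1415)(1 − cos(2π·0.8020)) = -5.075413 mm/rad

s = 0.7567, ds/dθ = -5.0754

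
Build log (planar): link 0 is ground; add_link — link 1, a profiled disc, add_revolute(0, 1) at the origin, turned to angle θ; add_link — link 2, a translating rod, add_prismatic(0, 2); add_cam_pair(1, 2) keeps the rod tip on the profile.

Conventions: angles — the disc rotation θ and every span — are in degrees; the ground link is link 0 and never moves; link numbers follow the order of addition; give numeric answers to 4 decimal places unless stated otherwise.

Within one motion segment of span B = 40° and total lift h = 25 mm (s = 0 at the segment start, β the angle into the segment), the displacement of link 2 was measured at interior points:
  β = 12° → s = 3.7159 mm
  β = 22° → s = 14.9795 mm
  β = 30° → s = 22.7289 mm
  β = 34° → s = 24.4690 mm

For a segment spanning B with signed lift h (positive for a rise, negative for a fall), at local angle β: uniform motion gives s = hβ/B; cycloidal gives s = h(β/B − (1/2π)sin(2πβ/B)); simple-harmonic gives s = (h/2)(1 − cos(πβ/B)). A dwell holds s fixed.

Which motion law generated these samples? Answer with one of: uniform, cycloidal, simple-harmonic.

candidates at β/B = r: uniform s = h·r (linear in β); cycloidal s = h·(r − sin(2πr)/(2π)); simple-harmonic s = (h/2)(1 − cos(πr))
β=12°: printed 3.7159 | uniform 7.5000, cycloidal 3.7159, simple-harmonic 5.1527
β=22°: printed 14.9795 | uniform 13.7500, cycloidal 14.9795, simple-harmonic 14.4554
β=30°: printed 22.7289 | uniform 18.7500, cycloidal 22.7289, simple-harmonic 21.3388
β=34°: printed 24.4690 | uniform 21.2500, cycloidal 24.4690, simple-harmonic 23.6376
only one law matches every sample → cycloidal

cycloidal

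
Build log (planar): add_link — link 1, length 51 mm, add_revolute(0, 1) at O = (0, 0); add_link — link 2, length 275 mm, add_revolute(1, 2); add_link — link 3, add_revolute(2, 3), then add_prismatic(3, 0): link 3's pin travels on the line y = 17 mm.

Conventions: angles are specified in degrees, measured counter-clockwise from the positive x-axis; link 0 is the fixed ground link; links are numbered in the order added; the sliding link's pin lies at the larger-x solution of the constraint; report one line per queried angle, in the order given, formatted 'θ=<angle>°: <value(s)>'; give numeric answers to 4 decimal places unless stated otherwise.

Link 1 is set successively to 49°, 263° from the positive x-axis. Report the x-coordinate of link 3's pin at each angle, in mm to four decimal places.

geometry: r = 51 mm, L = 275 mm, e = 17 mm
θ=49°: crank pin P = (r cos θ, r sin θ) = (33.459010, 38.490189)
θ=49°: h = r sin θ − e = 38.490189 − 17 = 21.490189
θ=49°: x = r cos θ + √(L² − h²) = 33.459010 + 274.159026 = 307.618037
θ=263°: crank pin P = (r cos θ, r sin θ) = (-6.215337, -50.619854)
θ=263°: h = r sin θ − e = -50.619854 − 17 = -67.619854
θ=263°: x = r cos θ + √(L² − h²) = -6.215337 + 266.556852 = 260.341516

θ=49°: 307.6180
θ=263°: 260.3415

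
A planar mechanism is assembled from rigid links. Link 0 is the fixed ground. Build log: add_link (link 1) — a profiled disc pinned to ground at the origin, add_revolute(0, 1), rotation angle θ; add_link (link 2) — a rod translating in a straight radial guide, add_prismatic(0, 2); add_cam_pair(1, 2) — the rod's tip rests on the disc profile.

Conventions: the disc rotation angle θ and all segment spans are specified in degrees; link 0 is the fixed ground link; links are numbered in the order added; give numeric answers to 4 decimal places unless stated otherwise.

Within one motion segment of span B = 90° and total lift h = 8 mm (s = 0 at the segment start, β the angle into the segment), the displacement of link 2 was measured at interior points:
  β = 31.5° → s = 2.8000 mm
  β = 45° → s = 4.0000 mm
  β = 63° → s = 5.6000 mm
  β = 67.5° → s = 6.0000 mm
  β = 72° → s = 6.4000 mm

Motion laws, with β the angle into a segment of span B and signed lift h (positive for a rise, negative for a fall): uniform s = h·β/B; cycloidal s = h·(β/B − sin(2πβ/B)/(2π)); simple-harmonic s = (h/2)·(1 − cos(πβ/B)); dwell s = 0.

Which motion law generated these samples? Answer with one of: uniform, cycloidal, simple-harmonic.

candidates at β/B = r: uniform s = h·r (linear in β); cycloidal s = h·(r − sin(2πr)/(2π)); simple-harmonic s = (h/2)(1 − cos(πr))
β=31.5°: printed 2.8000 | uniform 2.8000, cycloidal 1.7699, simple-harmonic 2.1840
β=45°: printed 4.0000 | uniform 4.0000, cycloidal 4.0000, simple-harmonic 4.0000
β=63°: printed 5.6000 | uniform 5.6000, cycloidal 6.8109, simple-harmonic 6.3511
β=67.5°: printed 6.0000 | uniform 6.0000, cycloidal 7.2732, simple-harmonic 6.8284
β=72°: printed 6.4000 | uniform 6.4000, cycloidal 7.6109, simple-harmonic 7.2361
only one law matches every sample → uniform

uniform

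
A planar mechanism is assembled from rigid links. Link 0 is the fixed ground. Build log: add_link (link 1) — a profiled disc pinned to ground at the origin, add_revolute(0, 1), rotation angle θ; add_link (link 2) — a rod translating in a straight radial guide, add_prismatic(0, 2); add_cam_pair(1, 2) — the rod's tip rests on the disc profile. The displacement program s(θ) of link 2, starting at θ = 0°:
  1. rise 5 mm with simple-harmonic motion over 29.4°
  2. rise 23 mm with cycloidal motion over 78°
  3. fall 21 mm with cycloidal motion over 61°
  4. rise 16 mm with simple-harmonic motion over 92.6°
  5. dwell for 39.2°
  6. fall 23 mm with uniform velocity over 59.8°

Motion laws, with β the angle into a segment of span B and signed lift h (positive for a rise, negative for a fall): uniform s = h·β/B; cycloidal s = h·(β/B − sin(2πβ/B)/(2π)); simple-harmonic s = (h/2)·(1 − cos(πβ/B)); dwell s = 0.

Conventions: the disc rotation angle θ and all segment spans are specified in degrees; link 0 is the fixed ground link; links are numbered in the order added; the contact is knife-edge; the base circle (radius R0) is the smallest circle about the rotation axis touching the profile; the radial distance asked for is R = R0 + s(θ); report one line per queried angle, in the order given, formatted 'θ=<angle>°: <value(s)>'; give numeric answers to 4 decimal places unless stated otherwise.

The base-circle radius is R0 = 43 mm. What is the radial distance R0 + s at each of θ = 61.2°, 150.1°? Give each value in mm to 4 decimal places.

seg 1 [0°–29.4°] simple-harmonic, h=5: full span → s += 5 → s = 5.0000
seg 2 [29.4°–107.4°] cycloidal, h=23: θ=61.2° here. β=31.8, B=78. 23·(0.4077 − sin(2π·0.4077)/(2π)) = 7.3709 → s = 12.3709
seg 2 [29.4°–107.4°] cycloidal, h=23: full span → s += 23 → s = 28.0000
seg 3 [107.4°–168.4°] cycloidal, h=-21: θ=150.1° here. β=42.7, B=61. -21·(0.7000 − sin(2π·0.7000)/(2π)) = -17.8787 → s = 10.1213
θ=61.2°: R = R0 + s = 43 + 12.3709 = 55.3709
θ=150.1°: R = R0 + s = 43 + 10.1213 = 53.1213

θ=61.2°: 55.3709
θ=150.1°: 53.1213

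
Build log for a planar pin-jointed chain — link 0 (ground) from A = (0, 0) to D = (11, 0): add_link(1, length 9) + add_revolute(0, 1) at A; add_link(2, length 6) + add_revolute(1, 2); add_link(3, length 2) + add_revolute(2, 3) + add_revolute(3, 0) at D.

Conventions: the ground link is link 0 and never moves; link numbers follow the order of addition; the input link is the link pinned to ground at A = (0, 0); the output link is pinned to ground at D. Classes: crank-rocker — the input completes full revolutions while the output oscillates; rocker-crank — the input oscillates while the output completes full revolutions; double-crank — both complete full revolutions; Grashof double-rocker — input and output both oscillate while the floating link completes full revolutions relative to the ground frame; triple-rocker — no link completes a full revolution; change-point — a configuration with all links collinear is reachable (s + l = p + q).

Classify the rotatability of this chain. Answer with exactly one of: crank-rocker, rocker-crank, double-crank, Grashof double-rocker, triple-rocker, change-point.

lengths: ground=11, input=9, coupler=6, output=2
sorted: s=2 (shortest), l=11 (longest), p+q=15
s + l = 13 vs p + q = 15
s + l < p + q (Grashof) with shortest = output link → rocker-crank

rocker-crank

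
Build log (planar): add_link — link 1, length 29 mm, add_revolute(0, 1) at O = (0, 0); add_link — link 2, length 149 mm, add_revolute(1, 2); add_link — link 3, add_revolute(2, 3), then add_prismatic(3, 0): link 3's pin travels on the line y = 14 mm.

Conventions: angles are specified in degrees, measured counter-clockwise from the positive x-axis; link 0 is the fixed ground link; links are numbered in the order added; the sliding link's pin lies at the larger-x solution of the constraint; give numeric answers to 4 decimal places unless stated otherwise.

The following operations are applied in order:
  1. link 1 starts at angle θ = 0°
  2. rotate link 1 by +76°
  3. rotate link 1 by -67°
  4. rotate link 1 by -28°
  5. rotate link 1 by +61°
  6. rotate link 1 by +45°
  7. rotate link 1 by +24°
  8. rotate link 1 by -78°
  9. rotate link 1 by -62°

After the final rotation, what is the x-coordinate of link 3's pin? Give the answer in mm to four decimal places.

geometry: r = 29 mm, L = 149 mm, e = 14 mm; θ starts at 0°
rotate link 1 by +76°: θ ← 0° +76° = 76°
rotate link 1 by -67°: θ ← 76° -67° = 9°
rotate link 1 by -28°: θ ← 9° -28° = -19°
rotate link 1 by +61°: θ ← -19° +61° = 42°
rotate link 1 by +45°: θ ← 42° +45° = 87°
rotate link 1 by +24°: θ ← 87° +24° = 111°
rotate link 1 by -78°: θ ← 111° -78° = 33°
rotate link 1 by -62°: θ ← 33° -62° = -29°
crank pin P = (r cos θ, r sin θ) = (25.363972, -14.059479)
h = r sin θ − e = -14.059479 − 14 = -28.059479
x = r cos θ + √(L² − h²) = 25.363972 + 146.334089 = 171.698061

171.6981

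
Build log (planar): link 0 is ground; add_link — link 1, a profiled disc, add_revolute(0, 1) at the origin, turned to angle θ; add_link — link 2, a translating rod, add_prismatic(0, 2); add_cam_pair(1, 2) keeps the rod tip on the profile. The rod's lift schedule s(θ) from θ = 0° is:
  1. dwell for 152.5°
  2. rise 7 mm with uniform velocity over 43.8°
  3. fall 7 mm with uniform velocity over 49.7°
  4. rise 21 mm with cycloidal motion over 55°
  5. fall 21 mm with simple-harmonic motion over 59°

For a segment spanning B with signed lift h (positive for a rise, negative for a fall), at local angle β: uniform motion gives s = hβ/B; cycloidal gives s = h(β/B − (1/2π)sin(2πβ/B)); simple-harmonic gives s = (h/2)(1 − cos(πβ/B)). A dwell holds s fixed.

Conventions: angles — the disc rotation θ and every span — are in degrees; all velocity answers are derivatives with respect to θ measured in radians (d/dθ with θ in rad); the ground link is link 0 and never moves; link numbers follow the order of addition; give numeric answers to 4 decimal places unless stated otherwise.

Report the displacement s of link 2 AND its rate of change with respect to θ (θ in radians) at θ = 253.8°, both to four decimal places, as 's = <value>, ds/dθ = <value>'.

seg 1 [0°–152.5°] dwell: s stays 0.0000
seg 2 [152.5°–196.3°] uniform, h=7: full span → s += 7 → s = 7.0000
seg 3 [196.3°–246°] uniform, h=-7: full span → s += -7 → s = 0.0000
seg 4 [246°–301°] cycloidal, h=21: θ=253.8° here. β=7.8, B=55. 21·(0.1418 − sin(2π·0.1418)/(2π)) = 0.3788 → s = 0.3788
velocity in seg [246°–301°] (cycloidal), θ in radians: β = 7.8° = 0.1361 rad, B = 55° = 0.9599 rad; ds/dθ = (h/B)(1 − cos(2πβ/B)) = (21/0.9599)(1 − cos(2π·0.1418)) = 8.125390 mm/rad

s = 0.3788, ds/dθ = 8.1254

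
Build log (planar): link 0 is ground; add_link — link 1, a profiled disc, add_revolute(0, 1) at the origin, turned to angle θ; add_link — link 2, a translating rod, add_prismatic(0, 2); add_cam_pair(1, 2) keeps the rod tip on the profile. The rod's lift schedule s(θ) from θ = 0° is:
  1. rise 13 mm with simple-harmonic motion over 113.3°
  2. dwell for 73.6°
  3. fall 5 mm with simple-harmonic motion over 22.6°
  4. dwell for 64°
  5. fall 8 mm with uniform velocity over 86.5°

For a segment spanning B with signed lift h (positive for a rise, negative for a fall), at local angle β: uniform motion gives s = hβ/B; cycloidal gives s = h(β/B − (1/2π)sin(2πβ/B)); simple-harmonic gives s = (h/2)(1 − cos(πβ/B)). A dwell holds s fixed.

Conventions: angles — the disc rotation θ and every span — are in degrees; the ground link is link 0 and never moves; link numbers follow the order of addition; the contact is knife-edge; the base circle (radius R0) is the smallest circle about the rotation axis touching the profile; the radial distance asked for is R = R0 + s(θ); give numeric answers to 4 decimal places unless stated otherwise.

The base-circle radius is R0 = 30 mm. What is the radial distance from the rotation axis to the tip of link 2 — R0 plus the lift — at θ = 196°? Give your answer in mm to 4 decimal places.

seg 1 [0°–113.3°] simple-harmonic, h=13: full span → s += 13 → s = 13.0000
seg 2 [113.3°–186.9°] dwell: s stays 13.0000
seg 3 [186.9°–209.5°] simple-harmonic, h=-5: θ=196° here. β=9.1, B=22.6. -5/2·(1 − cos(π·0.4027)) = -1.7473 → s = 11.2527
R = R0 + s = 30 + 11.2527 = 41.2527

41.2527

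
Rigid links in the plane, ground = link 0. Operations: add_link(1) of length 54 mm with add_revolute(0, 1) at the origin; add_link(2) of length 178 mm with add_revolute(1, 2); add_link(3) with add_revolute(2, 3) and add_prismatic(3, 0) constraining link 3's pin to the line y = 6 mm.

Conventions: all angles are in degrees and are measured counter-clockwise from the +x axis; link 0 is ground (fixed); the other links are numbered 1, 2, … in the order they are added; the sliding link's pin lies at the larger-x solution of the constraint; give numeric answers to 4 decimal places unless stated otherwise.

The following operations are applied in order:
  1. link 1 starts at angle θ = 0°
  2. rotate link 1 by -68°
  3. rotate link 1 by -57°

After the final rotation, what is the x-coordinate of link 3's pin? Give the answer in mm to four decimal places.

geometry: r = 54 mm, L = 178 mm, e = 6 mm; θ starts at 0°
rotate link 1 by -68°: θ ← 0° -68° = -68°
rotate link 1 by -57°: θ ← -68° -57° = -125°
crank pin P = (r cos θ, r sin θ) = (-30.973128, -44.234210)
h = r sin θ − e = -44.234210 − 6 = -50.234210
x = r cos θ + √(L² − h²) = -30.973128 + 170.764528 = 139.791401

139.7914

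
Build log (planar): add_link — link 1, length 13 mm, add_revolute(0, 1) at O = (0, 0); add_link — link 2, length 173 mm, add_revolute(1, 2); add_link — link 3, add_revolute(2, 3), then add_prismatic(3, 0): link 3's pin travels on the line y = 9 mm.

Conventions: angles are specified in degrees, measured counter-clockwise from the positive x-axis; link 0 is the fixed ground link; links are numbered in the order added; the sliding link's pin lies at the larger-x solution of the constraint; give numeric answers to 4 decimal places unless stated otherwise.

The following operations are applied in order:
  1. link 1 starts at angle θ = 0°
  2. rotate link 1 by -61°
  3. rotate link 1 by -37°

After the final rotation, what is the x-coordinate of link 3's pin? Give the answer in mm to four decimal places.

geometry: r = 13 mm, L = 173 mm, e = 9 mm; θ starts at 0°
rotate link 1 by -61°: θ ← 0° -61° = -61°
rotate link 1 by -37°: θ ← -61° -37° = -98°
crank pin P = (r cos θ, r sin θ) = (-1.809250, -12.873485)
h = r sin θ − e = -12.873485 − 9 = -21.873485
x = r cos θ + √(L² − h²) = -1.809250 + 171.611627 = 169.802377

169.8024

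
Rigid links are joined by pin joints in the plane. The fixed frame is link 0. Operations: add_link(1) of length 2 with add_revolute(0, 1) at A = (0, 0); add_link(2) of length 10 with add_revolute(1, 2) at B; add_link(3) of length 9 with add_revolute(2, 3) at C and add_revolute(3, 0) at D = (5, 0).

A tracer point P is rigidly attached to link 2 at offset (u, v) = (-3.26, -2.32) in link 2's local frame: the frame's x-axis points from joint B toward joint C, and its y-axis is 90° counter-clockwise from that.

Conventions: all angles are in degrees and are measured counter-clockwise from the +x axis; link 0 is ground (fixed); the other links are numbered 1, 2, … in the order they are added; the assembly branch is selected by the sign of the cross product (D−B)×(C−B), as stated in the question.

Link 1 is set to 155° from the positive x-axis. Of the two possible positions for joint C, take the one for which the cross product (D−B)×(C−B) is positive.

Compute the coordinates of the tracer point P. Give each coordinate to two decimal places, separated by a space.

A=(0,0), D=(5.00,0)
B = A + 2.00·(cos155°, sin155°) = (-1.8126, 0.8452)
|BD| = 6.8648
circle(B,10.00) ∩ circle(D,9.00): a=4.8163, h=8.7638
  candidates: C₊=(4.0461,8.9493) cross=60.162; C₋=(1.8880,-8.4448) cross=-60.162
  branch + wants cross > 0 → take C=(4.0461,8.9493) (cross=60.162)
ex = (C−B)/|BC| = (0.5859,0.8104); ey = (-0.8104,0.5859)
P = B + -3.26·ex + -2.32·ey = (-1.8424,-3.1559)

-1.84 -3.16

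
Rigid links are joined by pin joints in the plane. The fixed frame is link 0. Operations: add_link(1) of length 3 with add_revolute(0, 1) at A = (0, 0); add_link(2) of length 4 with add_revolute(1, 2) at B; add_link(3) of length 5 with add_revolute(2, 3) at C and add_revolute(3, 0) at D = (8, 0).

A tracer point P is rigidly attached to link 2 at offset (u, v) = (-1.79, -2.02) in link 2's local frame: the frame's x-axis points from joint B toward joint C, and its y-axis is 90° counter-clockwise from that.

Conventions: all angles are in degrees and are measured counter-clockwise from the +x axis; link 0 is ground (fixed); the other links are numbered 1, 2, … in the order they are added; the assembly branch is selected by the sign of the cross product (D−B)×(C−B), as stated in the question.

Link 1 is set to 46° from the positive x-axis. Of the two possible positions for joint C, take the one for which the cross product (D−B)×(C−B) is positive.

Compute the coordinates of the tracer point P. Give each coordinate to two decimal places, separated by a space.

A=(0,0), D=(8.00,0)
B = A + 3.00·(cos46°, sin46°) = (2.0840, 2.1580)
|BD| = 6.2973
circle(B,4.00) ∩ circle(D,5.00): a=2.4341, h=3.1742
  candidates: C₊=(5.4584,4.3058) cross=19.989; C₋=(3.2829,-1.6581) cross=-19.989
  branch + wants cross > 0 → take C=(5.4584,4.3058) (cross=19.989)
ex = (C−B)/|BC| = (0.8436,0.5370); ey = (-0.5370,0.8436)
P = B + -1.79·ex + -2.02·ey = (1.6586,-0.5072)

1.66 -0.51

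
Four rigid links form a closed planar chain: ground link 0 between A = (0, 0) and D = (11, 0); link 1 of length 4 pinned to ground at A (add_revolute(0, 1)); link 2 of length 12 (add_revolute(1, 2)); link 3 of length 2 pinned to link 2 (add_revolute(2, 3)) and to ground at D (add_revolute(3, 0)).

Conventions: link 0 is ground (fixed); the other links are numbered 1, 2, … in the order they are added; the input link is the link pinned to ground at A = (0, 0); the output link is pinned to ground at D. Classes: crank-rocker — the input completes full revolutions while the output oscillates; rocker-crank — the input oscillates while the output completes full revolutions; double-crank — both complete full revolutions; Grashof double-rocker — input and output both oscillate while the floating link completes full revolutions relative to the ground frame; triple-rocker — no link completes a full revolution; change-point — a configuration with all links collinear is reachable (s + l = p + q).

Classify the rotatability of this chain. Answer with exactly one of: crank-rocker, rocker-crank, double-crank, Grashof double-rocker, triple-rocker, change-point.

lengths: ground=11, input=4, coupler=12, output=2
sorted: s=2 (shortest), l=12 (longest), p+q=15
s + l = 14 vs p + q = 15
s + l < p + q (Grashof) with shortest = output link → rocker-crank

rocker-crank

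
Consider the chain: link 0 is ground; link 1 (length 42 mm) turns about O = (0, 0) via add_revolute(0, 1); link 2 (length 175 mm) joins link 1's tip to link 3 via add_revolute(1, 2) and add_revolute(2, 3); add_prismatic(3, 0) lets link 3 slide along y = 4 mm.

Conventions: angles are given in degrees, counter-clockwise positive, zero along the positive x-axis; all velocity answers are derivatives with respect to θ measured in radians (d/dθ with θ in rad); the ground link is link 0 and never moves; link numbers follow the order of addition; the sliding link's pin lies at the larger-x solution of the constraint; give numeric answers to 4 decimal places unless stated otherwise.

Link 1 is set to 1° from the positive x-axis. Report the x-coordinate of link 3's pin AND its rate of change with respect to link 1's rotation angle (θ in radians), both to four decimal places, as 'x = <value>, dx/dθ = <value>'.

geometry: r = 42 mm, L = 175 mm, e = 4 mm
crank pin P = (r cos θ, r sin θ) = (41.993603, 0.733001)
h = r sin θ − e = 0.733001 − 4 = -3.266999
x = r cos θ + √(L² − h²) = 41.993603 + 174.969502 = 216.963105
dx/dθ = −r sin θ − h·r cos θ/√(L² − h²) (θ in radians; h = -3.266999) = 0.051096

x = 216.9631, dx/dθ = 0.0511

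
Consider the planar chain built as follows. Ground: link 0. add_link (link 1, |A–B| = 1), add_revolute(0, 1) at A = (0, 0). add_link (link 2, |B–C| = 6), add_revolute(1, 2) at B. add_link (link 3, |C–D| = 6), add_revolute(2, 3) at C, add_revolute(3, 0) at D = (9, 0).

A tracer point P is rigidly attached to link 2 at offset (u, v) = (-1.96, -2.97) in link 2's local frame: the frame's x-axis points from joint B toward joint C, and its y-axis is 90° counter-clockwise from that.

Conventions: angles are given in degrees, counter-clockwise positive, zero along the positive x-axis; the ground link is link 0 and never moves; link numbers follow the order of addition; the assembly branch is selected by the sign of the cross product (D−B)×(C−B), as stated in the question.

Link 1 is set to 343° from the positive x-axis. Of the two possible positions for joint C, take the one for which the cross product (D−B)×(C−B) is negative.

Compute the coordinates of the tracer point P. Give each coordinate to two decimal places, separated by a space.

A=(0,0), D=(9.00,0)
B = A + 1.00·(cos343°, sin343°) = (0.9563, -0.2924)
|BD| = 8.0490
circle(B,6.00) ∩ circle(D,6.00): a=4.0245, h=4.4501
  candidates: C₊=(4.8165,4.3010) cross=35.819; C₋=(5.1398,-4.5933) cross=-35.819
  branch - wants cross < 0 → take C=(5.1398,-4.5933) (cross=-35.819)
ex = (C−B)/|BC| = (0.6972,-0.7168); ey = (0.7168,0.6972)
P = B + -1.96·ex + -2.97·ey = (-2.5393,-0.9582)

-2.54 -0.96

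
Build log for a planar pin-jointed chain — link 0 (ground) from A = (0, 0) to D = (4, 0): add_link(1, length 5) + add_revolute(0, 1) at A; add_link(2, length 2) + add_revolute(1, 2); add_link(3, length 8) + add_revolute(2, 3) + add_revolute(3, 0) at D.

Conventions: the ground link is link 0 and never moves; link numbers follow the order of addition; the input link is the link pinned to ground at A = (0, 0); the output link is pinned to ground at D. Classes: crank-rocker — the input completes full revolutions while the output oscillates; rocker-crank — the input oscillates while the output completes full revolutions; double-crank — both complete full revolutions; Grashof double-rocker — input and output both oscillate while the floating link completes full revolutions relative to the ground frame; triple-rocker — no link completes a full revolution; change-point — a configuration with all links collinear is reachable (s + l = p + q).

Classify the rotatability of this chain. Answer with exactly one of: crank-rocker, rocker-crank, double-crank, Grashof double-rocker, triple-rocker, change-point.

lengths: ground=4, input=5, coupler=2, output=8
sorted: s=2 (shortest), l=8 (longest), p+q=9
s + l = 10 vs p + q = 9
s + l > p + q → non-Grashof → no link fully rotates → triple-rocker

triple-rocker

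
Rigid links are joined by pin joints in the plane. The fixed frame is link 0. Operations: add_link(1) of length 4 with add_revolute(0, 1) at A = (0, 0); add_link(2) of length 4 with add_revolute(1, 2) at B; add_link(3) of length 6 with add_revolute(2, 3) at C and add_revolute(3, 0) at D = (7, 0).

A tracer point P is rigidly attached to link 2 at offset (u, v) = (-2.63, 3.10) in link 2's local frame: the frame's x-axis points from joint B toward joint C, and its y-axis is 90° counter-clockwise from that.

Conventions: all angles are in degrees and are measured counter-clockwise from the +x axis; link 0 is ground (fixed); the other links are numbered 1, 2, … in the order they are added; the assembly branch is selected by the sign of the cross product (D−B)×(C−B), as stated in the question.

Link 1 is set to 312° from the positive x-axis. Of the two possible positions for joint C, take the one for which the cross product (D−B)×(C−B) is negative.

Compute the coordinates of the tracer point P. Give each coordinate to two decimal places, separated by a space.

A=(0,0), D=(7.00,0)
B = A + 4.00·(cos312°, sin312°) = (2.6765, -2.9726)
|BD| = 5.2468
circle(B,4.00) ∩ circle(D,6.00): a=0.7175, h=3.9351
  candidates: C₊=(1.0383,0.6765) cross=20.647; C₋=(5.4972,-5.8087) cross=-20.647
  branch - wants cross < 0 → take C=(5.4972,-5.8087) (cross=-20.647)
ex = (C−B)/|BC| = (0.7052,-0.7090); ey = (0.7090,0.7052)
P = B + -2.63·ex + 3.10·ey = (3.0200,1.0782)

3.02 1.08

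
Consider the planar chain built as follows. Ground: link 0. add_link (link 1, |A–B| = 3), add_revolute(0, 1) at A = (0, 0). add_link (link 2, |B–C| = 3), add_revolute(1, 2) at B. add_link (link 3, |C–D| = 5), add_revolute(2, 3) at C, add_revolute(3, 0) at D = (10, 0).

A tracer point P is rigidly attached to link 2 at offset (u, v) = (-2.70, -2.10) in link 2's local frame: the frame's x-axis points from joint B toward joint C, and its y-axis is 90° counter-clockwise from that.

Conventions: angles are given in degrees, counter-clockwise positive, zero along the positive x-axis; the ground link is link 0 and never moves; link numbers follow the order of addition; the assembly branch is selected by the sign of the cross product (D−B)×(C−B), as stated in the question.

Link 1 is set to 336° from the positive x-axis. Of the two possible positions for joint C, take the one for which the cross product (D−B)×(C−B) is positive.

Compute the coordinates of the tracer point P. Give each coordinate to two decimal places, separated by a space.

A=(0,0), D=(10.00,0)
B = A + 3.00·(cos336°, sin336°) = (2.7406, -1.2202)
|BD| = 7.3612
circle(B,3.00) ∩ circle(D,5.00): a=2.5938, h=1.5073
  candidates: C₊=(5.0487,0.6962) cross=11.096; C₋=(5.5484,-2.2767) cross=-11.096
  branch + wants cross > 0 → take C=(5.0487,0.6962) (cross=11.096)
ex = (C−B)/|BC| = (0.7694,0.6388); ey = (-0.6388,0.7694)
P = B + -2.70·ex + -2.10·ey = (2.0049,-4.5607)

2.00 -4.56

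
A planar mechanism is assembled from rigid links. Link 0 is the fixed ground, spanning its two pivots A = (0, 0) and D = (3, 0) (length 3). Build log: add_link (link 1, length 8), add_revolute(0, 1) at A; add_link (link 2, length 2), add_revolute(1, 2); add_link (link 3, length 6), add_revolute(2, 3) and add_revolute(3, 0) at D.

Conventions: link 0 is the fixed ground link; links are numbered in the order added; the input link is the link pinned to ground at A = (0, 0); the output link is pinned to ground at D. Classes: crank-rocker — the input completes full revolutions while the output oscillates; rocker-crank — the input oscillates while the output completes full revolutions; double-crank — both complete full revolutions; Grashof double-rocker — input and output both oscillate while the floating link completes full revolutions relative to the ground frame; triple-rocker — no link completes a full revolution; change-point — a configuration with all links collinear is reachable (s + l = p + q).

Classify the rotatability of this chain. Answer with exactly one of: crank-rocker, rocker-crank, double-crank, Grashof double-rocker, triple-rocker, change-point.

lengths: ground=3, input=8, coupler=2, output=6
sorted: s=2 (shortest), l=8 (longest), p+q=9
s + l = 10 vs p + q = 9
s + l > p + q → non-Grashof → no link fully rotates → triple-rocker

triple-rocker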